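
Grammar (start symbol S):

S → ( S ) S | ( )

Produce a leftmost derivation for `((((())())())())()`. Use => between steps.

S => (S)S => ((S)S)S => (((S)S)S)S => ((((S)S)S)S)S => ((((())S)S)S)S => ((((())())S)S)S => ((((())())())S)S => ((((())())())())S => ((((())())())())()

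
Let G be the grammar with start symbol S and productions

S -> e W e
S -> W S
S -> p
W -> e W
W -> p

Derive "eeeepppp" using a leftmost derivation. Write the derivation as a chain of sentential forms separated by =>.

S => WS   [S -> W S]
WS => eWS   [W -> e W]
eWS => eeWS   [W -> e W]
eeWS => eeeWS   [W -> e W]
eeeWS => eeeeWS   [W -> e W]
eeeeWS => eeeepS   [W -> p]
eeeepS => eeeepWS   [S -> W S]
eeeepWS => eeeeppS   [W -> p]
eeeeppS => eeeeppWS   [S -> W S]
eeeeppWS => eeeepppS   [W -> p]
eeeepppS => eeeepppp   [S -> p]

S=>WS=>eWS=>eeWS=>eeeWS=>eeeeWS=>eeeepS=>eeeepWS=>eeeeppS=>eeeeppWS=>eeeepppS=>eeeepppp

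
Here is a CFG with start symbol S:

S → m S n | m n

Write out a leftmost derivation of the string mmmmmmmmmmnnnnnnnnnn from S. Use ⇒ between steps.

S ⇒ mSn ⇒ mmSnn ⇒ mmmSnnn ⇒ mmmmSnnnn ⇒ mmmmmSnnnnn ⇒ mmmmmmSnnnnnn ⇒ mmmmmmmSnnnnnnn ⇒ mmmmmmmmSnnnnnnnn ⇒ mmmmmmmmmSnnnnnnnnn ⇒ mmmmmmmmmmnnnnnnnnnn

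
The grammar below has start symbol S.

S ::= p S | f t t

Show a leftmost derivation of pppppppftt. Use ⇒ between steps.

S⇒pS⇒ppS⇒pppS⇒ppppS⇒pppppS⇒ppppppS⇒pppppppS⇒pppppppftt

S ⇒ pS   [S ::= p S]
pS ⇒ ppS   [S ::= p S]
ppS ⇒ pppS   [S ::= p S]
pppS ⇒ ppppS   [S ::= p S]
ppppS ⇒ pppppS   [S ::= p S]
pppppS ⇒ ppppppS   [S ::= p S]
ppppppS ⇒ pppppppS   [S ::= p S]
pppppppS ⇒ pppppppftt   [S ::= f t t]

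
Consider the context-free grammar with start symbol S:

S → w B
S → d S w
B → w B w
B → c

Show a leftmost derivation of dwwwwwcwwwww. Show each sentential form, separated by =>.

S=>dSw=>dwBw=>dwwBww=>dwwwBwww=>dwwwwBwwww=>dwwwwwBwwwww=>dwwwwwcwwwww

S => dSw   [S → d S w]
dSw => dwBw   [S → w B]
dwBw => dwwBww   [B → w B w]
dwwBww => dwwwBwww   [B → w B w]
dwwwBwww => dwwwwBwwww   [B → w B w]
dwwwwBwwww => dwwwwwBwwwww   [B → w B w]
dwwwwwBwwwww => dwwwwwcwwwww   [B → c]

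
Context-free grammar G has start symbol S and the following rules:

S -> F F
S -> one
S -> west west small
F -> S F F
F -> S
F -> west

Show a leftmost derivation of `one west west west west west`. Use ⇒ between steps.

S ⇒ F F   [S -> F F]
F F ⇒ S F F F   [F -> S F F]
S F F F ⇒ one F F F   [S -> one]
one F F F ⇒ one S F F   [F -> S]
one S F F ⇒ one F F F F   [S -> F F]
one F F F F ⇒ one S F F F   [F -> S]
one S F F F ⇒ one F F F F F   [S -> F F]
one F F F F F ⇒ one west F F F F   [F -> west]
one west F F F F ⇒ one west west F F F   [F -> west]
one west west F F F ⇒ one west west west F F   [F -> west]
one west west west F F ⇒ one west west west west F   [F -> west]
one west west west west F ⇒ one west west west west west   [F -> west]

S ⇒ F F ⇒ S F F F ⇒ one F F F ⇒ one S F F ⇒ one F F F F ⇒ one S F F F ⇒ one F F F F F ⇒ one west F F F F ⇒ one west west F F F ⇒ one west west west F F ⇒ one west west west west F ⇒ one west west west west west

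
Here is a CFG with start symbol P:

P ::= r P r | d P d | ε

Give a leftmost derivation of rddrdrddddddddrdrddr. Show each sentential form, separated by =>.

P => rPr => rdPdr => rddPddr => rddrPrddr => rddrdPdrddr => rddrdrPrdrddr => rddrdrdPdrdrddr => rddrdrddPddrdrddr => rddrdrdddPdddrdrddr => rddrdrddddPddddrdrddr => rddrdrddddddddrdrddr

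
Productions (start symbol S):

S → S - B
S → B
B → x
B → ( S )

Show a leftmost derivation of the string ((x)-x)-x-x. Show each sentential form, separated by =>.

S => S-B   [S → S - B]
S-B => S-B-B   [S → S - B]
S-B-B => B-B-B   [S → B]
B-B-B => (S)-B-B   [B → ( S )]
(S)-B-B => (S-B)-B-B   [S → S - B]
(S-B)-B-B => (B-B)-B-B   [S → B]
(B-B)-B-B => ((S)-B)-B-B   [B → ( S )]
((S)-B)-B-B => ((B)-B)-B-B   [S → B]
((B)-B)-B-B => ((x)-B)-B-B   [B → x]
((x)-B)-B-B => ((x)-x)-B-B   [B → x]
((x)-x)-B-B => ((x)-x)-x-B   [B → x]
((x)-x)-x-B => ((x)-x)-x-x   [B → x]

S=>S-B=>S-B-B=>B-B-B=>(S)-B-B=>(S-B)-B-B=>(B-B)-B-B=>((S)-B)-B-B=>((B)-B)-B-B=>((x)-B)-B-B=>((x)-x)-B-B=>((x)-x)-x-B=>((x)-x)-x-x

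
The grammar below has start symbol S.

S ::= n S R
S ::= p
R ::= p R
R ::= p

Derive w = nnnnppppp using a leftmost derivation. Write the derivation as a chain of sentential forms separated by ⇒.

S ⇒ nSR   [S ::= n S R]
nSR ⇒ nnSRR   [S ::= n S R]
nnSRR ⇒ nnnSRRR   [S ::= n S R]
nnnSRRR ⇒ nnnnSRRRR   [S ::= n S R]
nnnnSRRRR ⇒ nnnnpRRRR   [S ::= p]
nnnnpRRRR ⇒ nnnnppRRR   [R ::= p]
nnnnppRRR ⇒ nnnnpppRR   [R ::= p]
nnnnpppRR ⇒ nnnnppppR   [R ::= p]
nnnnppppR ⇒ nnnnppppp   [R ::= p]

S ⇒ nSR ⇒ nnSRR ⇒ nnnSRRR ⇒ nnnnSRRRR ⇒ nnnnpRRRR ⇒ nnnnppRRR ⇒ nnnnpppRR ⇒ nnnnppppR ⇒ nnnnppppp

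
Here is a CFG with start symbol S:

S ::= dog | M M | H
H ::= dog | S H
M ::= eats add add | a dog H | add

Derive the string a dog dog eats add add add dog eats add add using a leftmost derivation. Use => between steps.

S => M M   [S ::= M M]
M M => a dog H M   [M ::= a dog H]
a dog H M => a dog S H M   [H ::= S H]
a dog S H M => a dog dog H M   [S ::= dog]
a dog dog H M => a dog dog S H M   [H ::= S H]
a dog dog S H M => a dog dog M M H M   [S ::= M M]
a dog dog M M H M => a dog dog eats add add M H M   [M ::= eats add add]
a dog dog eats add add M H M => a dog dog eats add add add H M   [M ::= add]
a dog dog eats add add add H M => a dog dog eats add add add dog M   [H ::= dog]
a dog dog eats add add add dog M => a dog dog eats add add add dog eats add add   [M ::= eats add add]

S => M M => a dog H M => a dog S H M => a dog dog H M => a dog dog S H M => a dog dog M M H M => a dog dog eats add add M H M => a dog dog eats add add add H M => a dog dog eats add add add dog M => a dog dog eats add add add dog eats add add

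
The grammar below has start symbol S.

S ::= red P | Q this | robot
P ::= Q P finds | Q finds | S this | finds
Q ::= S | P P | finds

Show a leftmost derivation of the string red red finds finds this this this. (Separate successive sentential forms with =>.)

S => red P => red S this => red red P this => red red S this this => red red Q this this this => red red P P this this this => red red finds P this this this => red red finds finds this this this

S => red P   [S ::= red P]
red P => red S this   [P ::= S this]
red S this => red red P this   [S ::= red P]
red red P this => red red S this this   [P ::= S this]
red red S this this => red red Q this this this   [S ::= Q this]
red red Q this this this => red red P P this this this   [Q ::= P P]
red red P P this this this => red red finds P this this this   [P ::= finds]
red red finds P this this this => red red finds finds this this this   [P ::= finds]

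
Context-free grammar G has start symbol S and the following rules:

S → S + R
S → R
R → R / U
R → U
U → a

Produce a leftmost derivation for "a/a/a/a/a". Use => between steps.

S => R => R/U => R/U/U => R/U/U/U => R/U/U/U/U => U/U/U/U/U => a/U/U/U/U => a/a/U/U/U => a/a/a/U/U => a/a/a/a/U => a/a/a/a/a

S => R   [S → R]
R => R/U   [R → R / U]
R/U => R/U/U   [R → R / U]
R/U/U => R/U/U/U   [R → R / U]
R/U/U/U => R/U/U/U/U   [R → R / U]
R/U/U/U/U => U/U/U/U/U   [R → U]
U/U/U/U/U => a/U/U/U/U   [U → a]
a/U/U/U/U => a/a/U/U/U   [U → a]
a/a/U/U/U => a/a/a/U/U   [U → a]
a/a/a/U/U => a/a/a/a/U   [U → a]
a/a/a/a/U => a/a/a/a/a   [U → a]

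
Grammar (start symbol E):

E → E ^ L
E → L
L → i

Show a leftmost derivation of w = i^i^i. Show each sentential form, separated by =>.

E => E^L => E^L^L => L^L^L => i^L^L => i^i^L => i^i^i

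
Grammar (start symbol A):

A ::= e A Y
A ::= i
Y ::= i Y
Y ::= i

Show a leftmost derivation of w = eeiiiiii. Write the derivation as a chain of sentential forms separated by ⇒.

A ⇒ eAY   [A ::= e A Y]
eAY ⇒ eeAYY   [A ::= e A Y]
eeAYY ⇒ eeiYY   [A ::= i]
eeiYY ⇒ eeiiYY   [Y ::= i Y]
eeiiYY ⇒ eeiiiYY   [Y ::= i Y]
eeiiiYY ⇒ eeiiiiYY   [Y ::= i Y]
eeiiiiYY ⇒ eeiiiiiY   [Y ::= i]
eeiiiiiY ⇒ eeiiiiii   [Y ::= i]

A⇒eAY⇒eeAYY⇒eeiYY⇒eeiiYY⇒eeiiiYY⇒eeiiiiYY⇒eeiiiiiY⇒eeiiiiii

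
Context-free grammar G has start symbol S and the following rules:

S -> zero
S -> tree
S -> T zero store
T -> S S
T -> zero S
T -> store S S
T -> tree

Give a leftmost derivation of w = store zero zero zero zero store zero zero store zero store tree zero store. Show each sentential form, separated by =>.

S => T zero store => S S zero store => T zero store S zero store => store S S zero store S zero store => store zero S zero store S zero store => store zero T zero store zero store S zero store => store zero S S zero store zero store S zero store => store zero T zero store S zero store zero store S zero store => store zero zero S zero store S zero store zero store S zero store => store zero zero zero zero store S zero store zero store S zero store => store zero zero zero zero store zero zero store zero store S zero store => store zero zero zero zero store zero zero store zero store tree zero store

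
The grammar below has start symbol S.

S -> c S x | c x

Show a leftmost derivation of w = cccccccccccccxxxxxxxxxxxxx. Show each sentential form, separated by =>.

S => cSx => ccSxx => cccSxxx => ccccSxxxx => cccccSxxxxx => ccccccSxxxxxx => cccccccSxxxxxxx => ccccccccSxxxxxxxx => cccccccccSxxxxxxxxx => ccccccccccSxxxxxxxxxx => cccccccccccSxxxxxxxxxxx => ccccccccccccSxxxxxxxxxxxx => cccccccccccccxxxxxxxxxxxxx

S => cSx   [S -> c S x]
cSx => ccSxx   [S -> c S x]
ccSxx => cccSxxx   [S -> c S x]
cccSxxx => ccccSxxxx   [S -> c S x]
ccccSxxxx => cccccSxxxxx   [S -> c S x]
cccccSxxxxx => ccccccSxxxxxx   [S -> c S x]
ccccccSxxxxxx => cccccccSxxxxxxx   [S -> c S x]
cccccccSxxxxxxx => ccccccccSxxxxxxxx   [S -> c S x]
ccccccccSxxxxxxxx => cccccccccSxxxxxxxxx   [S -> c S x]
cccccccccSxxxxxxxxx => ccccccccccSxxxxxxxxxx   [S -> c S x]
ccccccccccSxxxxxxxxxx => cccccccccccSxxxxxxxxxxx   [S -> c S x]
cccccccccccSxxxxxxxxxxx => ccccccccccccSxxxxxxxxxxxx   [S -> c S x]
ccccccccccccSxxxxxxxxxxxx => cccccccccccccxxxxxxxxxxxxx   [S -> c x]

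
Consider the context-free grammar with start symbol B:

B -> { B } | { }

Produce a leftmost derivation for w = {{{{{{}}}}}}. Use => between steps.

B=>{B}=>{{B}}=>{{{B}}}=>{{{{B}}}}=>{{{{{B}}}}}=>{{{{{{}}}}}}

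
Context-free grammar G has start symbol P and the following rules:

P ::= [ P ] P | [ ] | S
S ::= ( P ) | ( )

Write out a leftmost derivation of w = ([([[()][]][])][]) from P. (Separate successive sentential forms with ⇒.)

P ⇒ S ⇒ (P) ⇒ ([P]P) ⇒ ([S]P) ⇒ ([(P)]P) ⇒ ([([P]P)]P) ⇒ ([([[P]P]P)]P) ⇒ ([([[S]P]P)]P) ⇒ ([([[()]P]P)]P) ⇒ ([([[()][]]P)]P) ⇒ ([([[()][]][])]P) ⇒ ([([[()][]][])][])

P ⇒ S   [P ::= S]
S ⇒ (P)   [S ::= ( P )]
(P) ⇒ ([P]P)   [P ::= [ P ] P]
([P]P) ⇒ ([S]P)   [P ::= S]
([S]P) ⇒ ([(P)]P)   [S ::= ( P )]
([(P)]P) ⇒ ([([P]P)]P)   [P ::= [ P ] P]
([([P]P)]P) ⇒ ([([[P]P]P)]P)   [P ::= [ P ] P]
([([[P]P]P)]P) ⇒ ([([[S]P]P)]P)   [P ::= S]
([([[S]P]P)]P) ⇒ ([([[()]P]P)]P)   [S ::= ( )]
([([[()]P]P)]P) ⇒ ([([[()][]]P)]P)   [P ::= [ ]]
([([[()][]]P)]P) ⇒ ([([[()][]][])]P)   [P ::= [ ]]
([([[()][]][])]P) ⇒ ([([[()][]][])][])   [P ::= [ ]]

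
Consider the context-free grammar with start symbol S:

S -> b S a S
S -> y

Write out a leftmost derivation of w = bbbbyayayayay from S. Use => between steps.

S => bSaS => bbSaSaS => bbbSaSaSaS => bbbbSaSaSaSaS => bbbbyaSaSaSaS => bbbbyayaSaSaS => bbbbyayayaSaS => bbbbyayayayaS => bbbbyayayayay

S => bSaS   [S -> b S a S]
bSaS => bbSaSaS   [S -> b S a S]
bbSaSaS => bbbSaSaSaS   [S -> b S a S]
bbbSaSaSaS => bbbbSaSaSaSaS   [S -> b S a S]
bbbbSaSaSaSaS => bbbbyaSaSaSaS   [S -> y]
bbbbyaSaSaSaS => bbbbyayaSaSaS   [S -> y]
bbbbyayaSaSaS => bbbbyayayaSaS   [S -> y]
bbbbyayayaSaS => bbbbyayayayaS   [S -> y]
bbbbyayayayaS => bbbbyayayayay   [S -> y]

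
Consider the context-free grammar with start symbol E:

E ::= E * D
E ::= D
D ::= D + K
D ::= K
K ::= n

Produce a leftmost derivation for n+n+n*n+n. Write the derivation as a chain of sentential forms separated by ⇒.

E ⇒ E*D   [E ::= E * D]
E*D ⇒ D*D   [E ::= D]
D*D ⇒ D+K*D   [D ::= D + K]
D+K*D ⇒ D+K+K*D   [D ::= D + K]
D+K+K*D ⇒ K+K+K*D   [D ::= K]
K+K+K*D ⇒ n+K+K*D   [K ::= n]
n+K+K*D ⇒ n+n+K*D   [K ::= n]
n+n+K*D ⇒ n+n+n*D   [K ::= n]
n+n+n*D ⇒ n+n+n*D+K   [D ::= D + K]
n+n+n*D+K ⇒ n+n+n*K+K   [D ::= K]
n+n+n*K+K ⇒ n+n+n*n+K   [K ::= n]
n+n+n*n+K ⇒ n+n+n*n+n   [K ::= n]

E ⇒ E*D ⇒ D*D ⇒ D+K*D ⇒ D+K+K*D ⇒ K+K+K*D ⇒ n+K+K*D ⇒ n+n+K*D ⇒ n+n+n*D ⇒ n+n+n*D+K ⇒ n+n+n*K+K ⇒ n+n+n*n+K ⇒ n+n+n*n+n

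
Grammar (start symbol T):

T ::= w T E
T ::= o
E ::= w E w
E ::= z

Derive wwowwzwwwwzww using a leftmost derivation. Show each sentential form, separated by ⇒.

T ⇒ wTE ⇒ wwTEE ⇒ wwoEE ⇒ wwowEwE ⇒ wwowwEwwE ⇒ wwowwzwwE ⇒ wwowwzwwwEw ⇒ wwowwzwwwwEww ⇒ wwowwzwwwwzww

T ⇒ wTE   [T ::= w T E]
wTE ⇒ wwTEE   [T ::= w T E]
wwTEE ⇒ wwoEE   [T ::= o]
wwoEE ⇒ wwowEwE   [E ::= w E w]
wwowEwE ⇒ wwowwEwwE   [E ::= w E w]
wwowwEwwE ⇒ wwowwzwwE   [E ::= z]
wwowwzwwE ⇒ wwowwzwwwEw   [E ::= w E w]
wwowwzwwwEw ⇒ wwowwzwwwwEww   [E ::= w E w]
wwowwzwwwwEww ⇒ wwowwzwwwwzww   [E ::= z]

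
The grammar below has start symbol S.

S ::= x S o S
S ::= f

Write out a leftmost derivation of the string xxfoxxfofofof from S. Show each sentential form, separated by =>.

S=>xSoS=>xxSoSoS=>xxfoSoS=>xxfoxSoSoS=>xxfoxxSoSoSoS=>xxfoxxfoSoSoS=>xxfoxxfofoSoS=>xxfoxxfofofoS=>xxfoxxfofofof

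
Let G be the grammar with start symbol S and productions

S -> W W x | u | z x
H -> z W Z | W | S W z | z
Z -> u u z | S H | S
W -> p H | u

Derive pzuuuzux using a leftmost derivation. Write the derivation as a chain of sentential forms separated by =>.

S=>WWx=>pHWx=>pzWZWx=>pzuZWx=>pzuuuzWx=>pzuuuzux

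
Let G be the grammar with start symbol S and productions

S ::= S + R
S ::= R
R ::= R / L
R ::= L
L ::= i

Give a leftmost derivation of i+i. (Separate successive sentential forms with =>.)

S => S+R => R+R => L+R => i+R => i+L => i+i

S => S+R   [S ::= S + R]
S+R => R+R   [S ::= R]
R+R => L+R   [R ::= L]
L+R => i+R   [L ::= i]
i+R => i+L   [R ::= L]
i+L => i+i   [L ::= i]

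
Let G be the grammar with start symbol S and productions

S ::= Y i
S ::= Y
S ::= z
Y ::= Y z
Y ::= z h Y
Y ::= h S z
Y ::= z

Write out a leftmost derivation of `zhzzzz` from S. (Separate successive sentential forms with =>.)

S => Y => Yz => Yzz => Yzzz => zhYzzz => zhzzzz

S => Y   [S ::= Y]
Y => Yz   [Y ::= Y z]
Yz => Yzz   [Y ::= Y z]
Yzz => Yzzz   [Y ::= Y z]
Yzzz => zhYzzz   [Y ::= z h Y]
zhYzzz => zhzzzz   [Y ::= z]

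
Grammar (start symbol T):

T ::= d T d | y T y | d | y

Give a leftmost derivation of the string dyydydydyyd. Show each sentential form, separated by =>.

T => dTd => dyTyd => dyyTyyd => dyydTdyyd => dyydyTydyyd => dyydydydyyd

T => dTd   [T ::= d T d]
dTd => dyTyd   [T ::= y T y]
dyTyd => dyyTyyd   [T ::= y T y]
dyyTyyd => dyydTdyyd   [T ::= d T d]
dyydTdyyd => dyydyTydyyd   [T ::= y T y]
dyydyTydyyd => dyydydydyyd   [T ::= d]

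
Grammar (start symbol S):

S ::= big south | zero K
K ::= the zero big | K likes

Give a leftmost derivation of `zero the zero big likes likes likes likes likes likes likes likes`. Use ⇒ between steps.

S ⇒ zero K ⇒ zero K likes ⇒ zero K likes likes ⇒ zero K likes likes likes ⇒ zero K likes likes likes likes ⇒ zero K likes likes likes likes likes ⇒ zero K likes likes likes likes likes likes ⇒ zero K likes likes likes likes likes likes likes ⇒ zero K likes likes likes likes likes likes likes likes ⇒ zero the zero big likes likes likes likes likes likes likes likes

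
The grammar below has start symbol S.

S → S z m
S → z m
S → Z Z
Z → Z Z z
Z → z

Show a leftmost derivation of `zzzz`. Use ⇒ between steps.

S ⇒ ZZ ⇒ zZ ⇒ zZZz ⇒ zzZz ⇒ zzzz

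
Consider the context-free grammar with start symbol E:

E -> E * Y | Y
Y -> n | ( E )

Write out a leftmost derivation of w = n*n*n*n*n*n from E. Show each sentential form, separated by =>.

E=>E*Y=>E*Y*Y=>E*Y*Y*Y=>E*Y*Y*Y*Y=>E*Y*Y*Y*Y*Y=>Y*Y*Y*Y*Y*Y=>n*Y*Y*Y*Y*Y=>n*n*Y*Y*Y*Y=>n*n*n*Y*Y*Y=>n*n*n*n*Y*Y=>n*n*n*n*n*Y=>n*n*n*n*n*n

E => E*Y   [E -> E * Y]
E*Y => E*Y*Y   [E -> E * Y]
E*Y*Y => E*Y*Y*Y   [E -> E * Y]
E*Y*Y*Y => E*Y*Y*Y*Y   [E -> E * Y]
E*Y*Y*Y*Y => E*Y*Y*Y*Y*Y   [E -> E * Y]
E*Y*Y*Y*Y*Y => Y*Y*Y*Y*Y*Y   [E -> Y]
Y*Y*Y*Y*Y*Y => n*Y*Y*Y*Y*Y   [Y -> n]
n*Y*Y*Y*Y*Y => n*n*Y*Y*Y*Y   [Y -> n]
n*n*Y*Y*Y*Y => n*n*n*Y*Y*Y   [Y -> n]
n*n*n*Y*Y*Y => n*n*n*n*Y*Y   [Y -> n]
n*n*n*n*Y*Y => n*n*n*n*n*Y   [Y -> n]
n*n*n*n*n*Y => n*n*n*n*n*n   [Y -> n]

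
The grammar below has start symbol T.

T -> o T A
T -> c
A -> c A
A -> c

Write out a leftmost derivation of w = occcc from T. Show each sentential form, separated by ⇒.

T⇒oTA⇒ocA⇒occA⇒occcA⇒occcc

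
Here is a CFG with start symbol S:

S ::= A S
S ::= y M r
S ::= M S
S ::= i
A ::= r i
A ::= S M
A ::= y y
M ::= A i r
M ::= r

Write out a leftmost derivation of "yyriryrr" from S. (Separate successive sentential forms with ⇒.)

S⇒AS⇒yyS⇒yyAS⇒yyriS⇒yyriMS⇒yyrirS⇒yyriryMr⇒yyriryrr

S ⇒ AS   [S ::= A S]
AS ⇒ yyS   [A ::= y y]
yyS ⇒ yyAS   [S ::= A S]
yyAS ⇒ yyriS   [A ::= r i]
yyriS ⇒ yyriMS   [S ::= M S]
yyriMS ⇒ yyrirS   [M ::= r]
yyrirS ⇒ yyriryMr   [S ::= y M r]
yyriryMr ⇒ yyriryrr   [M ::= r]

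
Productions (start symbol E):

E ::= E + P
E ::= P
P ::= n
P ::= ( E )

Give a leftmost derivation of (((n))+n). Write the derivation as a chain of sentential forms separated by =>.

E => P => (E) => (E+P) => (P+P) => ((E)+P) => ((P)+P) => (((E))+P) => (((P))+P) => (((n))+P) => (((n))+n)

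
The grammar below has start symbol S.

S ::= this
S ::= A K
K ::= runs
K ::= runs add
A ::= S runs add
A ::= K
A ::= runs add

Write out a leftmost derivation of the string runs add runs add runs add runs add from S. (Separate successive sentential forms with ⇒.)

S ⇒ A K ⇒ S runs add K ⇒ A K runs add K ⇒ runs add K runs add K ⇒ runs add runs add runs add K ⇒ runs add runs add runs add runs add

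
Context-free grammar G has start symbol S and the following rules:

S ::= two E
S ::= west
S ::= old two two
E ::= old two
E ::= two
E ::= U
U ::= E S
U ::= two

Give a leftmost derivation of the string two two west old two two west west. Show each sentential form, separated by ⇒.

S ⇒ two E   [S ::= two E]
two E ⇒ two U   [E ::= U]
two U ⇒ two E S   [U ::= E S]
two E S ⇒ two U S   [E ::= U]
two U S ⇒ two E S S   [U ::= E S]
two E S S ⇒ two U S S   [E ::= U]
two U S S ⇒ two E S S S   [U ::= E S]
two E S S S ⇒ two U S S S   [E ::= U]
two U S S S ⇒ two E S S S S   [U ::= E S]
two E S S S S ⇒ two two S S S S   [E ::= two]
two two S S S S ⇒ two two west S S S   [S ::= west]
two two west S S S ⇒ two two west old two two S S   [S ::= old two two]
two two west old two two S S ⇒ two two west old two two west S   [S ::= west]
two two west old two two west S ⇒ two two west old two two west west   [S ::= west]

S ⇒ two E ⇒ two U ⇒ two E S ⇒ two U S ⇒ two E S S ⇒ two U S S ⇒ two E S S S ⇒ two U S S S ⇒ two E S S S S ⇒ two two S S S S ⇒ two two west S S S ⇒ two two west old two two S S ⇒ two two west old two two west S ⇒ two two west old two two west west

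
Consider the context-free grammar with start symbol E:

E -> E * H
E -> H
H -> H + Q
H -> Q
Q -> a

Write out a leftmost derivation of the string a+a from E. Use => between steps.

E => H   [E -> H]
H => H+Q   [H -> H + Q]
H+Q => Q+Q   [H -> Q]
Q+Q => a+Q   [Q -> a]
a+Q => a+a   [Q -> a]

E=>H=>H+Q=>Q+Q=>a+Q=>a+a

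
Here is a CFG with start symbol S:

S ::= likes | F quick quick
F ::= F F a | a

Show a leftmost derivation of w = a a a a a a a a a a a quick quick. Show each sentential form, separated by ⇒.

S ⇒ F quick quick   [S ::= F quick quick]
F quick quick ⇒ F F a quick quick   [F ::= F F a]
F F a quick quick ⇒ F F a F a quick quick   [F ::= F F a]
F F a F a quick quick ⇒ F F a F a F a quick quick   [F ::= F F a]
F F a F a F a quick quick ⇒ a F a F a F a quick quick   [F ::= a]
a F a F a F a quick quick ⇒ a F F a a F a F a quick quick   [F ::= F F a]
a F F a a F a F a quick quick ⇒ a F F a F a a F a F a quick quick   [F ::= F F a]
a F F a F a a F a F a quick quick ⇒ a a F a F a a F a F a quick quick   [F ::= a]
a a F a F a a F a F a quick quick ⇒ a a a a F a a F a F a quick quick   [F ::= a]
a a a a F a a F a F a quick quick ⇒ a a a a a a a F a F a quick quick   [F ::= a]
a a a a a a a F a F a quick quick ⇒ a a a a a a a a a F a quick quick   [F ::= a]
a a a a a a a a a F a quick quick ⇒ a a a a a a a a a a a quick quick   [F ::= a]

S ⇒ F quick quick ⇒ F F a quick quick ⇒ F F a F a quick quick ⇒ F F a F a F a quick quick ⇒ a F a F a F a quick quick ⇒ a F F a a F a F a quick quick ⇒ a F F a F a a F a F a quick quick ⇒ a a F a F a a F a F a quick quick ⇒ a a a a F a a F a F a quick quick ⇒ a a a a a a a F a F a quick quick ⇒ a a a a a a a a a F a quick quick ⇒ a a a a a a a a a a a quick quick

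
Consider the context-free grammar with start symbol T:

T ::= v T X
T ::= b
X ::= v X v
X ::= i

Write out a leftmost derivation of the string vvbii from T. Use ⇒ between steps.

T ⇒ vTX ⇒ vvTXX ⇒ vvbXX ⇒ vvbiX ⇒ vvbii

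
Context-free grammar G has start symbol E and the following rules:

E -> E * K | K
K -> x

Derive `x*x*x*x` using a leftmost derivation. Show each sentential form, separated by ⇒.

E ⇒ E*K ⇒ E*K*K ⇒ E*K*K*K ⇒ K*K*K*K ⇒ x*K*K*K ⇒ x*x*K*K ⇒ x*x*x*K ⇒ x*x*x*x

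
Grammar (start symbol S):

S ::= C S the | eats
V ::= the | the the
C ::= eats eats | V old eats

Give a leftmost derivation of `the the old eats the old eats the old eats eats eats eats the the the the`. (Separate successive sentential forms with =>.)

S => C S the   [S ::= C S the]
C S the => V old eats S the   [C ::= V old eats]
V old eats S the => the the old eats S the   [V ::= the the]
the the old eats S the => the the old eats C S the the   [S ::= C S the]
the the old eats C S the the => the the old eats V old eats S the the   [C ::= V old eats]
the the old eats V old eats S the the => the the old eats the old eats S the the   [V ::= the]
the the old eats the old eats S the the => the the old eats the old eats C S the the the   [S ::= C S the]
the the old eats the old eats C S the the the => the the old eats the old eats V old eats S the the the   [C ::= V old eats]
the the old eats the old eats V old eats S the the the => the the old eats the old eats the old eats S the the the   [V ::= the]
the the old eats the old eats the old eats S the the the => the the old eats the old eats the old eats C S the the the the   [S ::= C S the]
the the old eats the old eats the old eats C S the the the the => the the old eats the old eats the old eats eats eats S the the the the   [C ::= eats eats]
the the old eats the old eats the old eats eats eats S the the the the => the the old eats the old eats the old eats eats eats eats the the the the   [S ::= eats]

S => C S the => V old eats S the => the the old eats S the => the the old eats C S the the => the the old eats V old eats S the the => the the old eats the old eats S the the => the the old eats the old eats C S the the the => the the old eats the old eats V old eats S the the the => the the old eats the old eats the old eats S the the the => the the old eats the old eats the old eats C S the the the the => the the old eats the old eats the old eats eats eats S the the the the => the the old eats the old eats the old eats eats eats eats the the the the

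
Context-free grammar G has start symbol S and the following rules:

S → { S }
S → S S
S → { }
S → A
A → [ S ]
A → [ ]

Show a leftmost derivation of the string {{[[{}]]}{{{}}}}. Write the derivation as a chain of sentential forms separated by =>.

S=>{S}=>{SS}=>{{S}S}=>{{A}S}=>{{[S]}S}=>{{[A]}S}=>{{[[S]]}S}=>{{[[{}]]}S}=>{{[[{}]]}{S}}=>{{[[{}]]}{{S}}}=>{{[[{}]]}{{{}}}}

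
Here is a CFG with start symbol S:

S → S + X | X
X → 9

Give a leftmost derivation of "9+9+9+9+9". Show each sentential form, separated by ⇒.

S ⇒ S+X ⇒ S+X+X ⇒ S+X+X+X ⇒ S+X+X+X+X ⇒ X+X+X+X+X ⇒ 9+X+X+X+X ⇒ 9+9+X+X+X ⇒ 9+9+9+X+X ⇒ 9+9+9+9+X ⇒ 9+9+9+9+9

S ⇒ S+X   [S → S + X]
S+X ⇒ S+X+X   [S → S + X]
S+X+X ⇒ S+X+X+X   [S → S + X]
S+X+X+X ⇒ S+X+X+X+X   [S → S + X]
S+X+X+X+X ⇒ X+X+X+X+X   [S → X]
X+X+X+X+X ⇒ 9+X+X+X+X   [X → 9]
9+X+X+X+X ⇒ 9+9+X+X+X   [X → 9]
9+9+X+X+X ⇒ 9+9+9+X+X   [X → 9]
9+9+9+X+X ⇒ 9+9+9+9+X   [X → 9]
9+9+9+9+X ⇒ 9+9+9+9+9   [X → 9]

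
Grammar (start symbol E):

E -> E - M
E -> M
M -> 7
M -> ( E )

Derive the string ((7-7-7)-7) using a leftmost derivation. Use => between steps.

E => M   [E -> M]
M => (E)   [M -> ( E )]
(E) => (E-M)   [E -> E - M]
(E-M) => (M-M)   [E -> M]
(M-M) => ((E)-M)   [M -> ( E )]
((E)-M) => ((E-M)-M)   [E -> E - M]
((E-M)-M) => ((E-M-M)-M)   [E -> E - M]
((E-M-M)-M) => ((M-M-M)-M)   [E -> M]
((M-M-M)-M) => ((7-M-M)-M)   [M -> 7]
((7-M-M)-M) => ((7-7-M)-M)   [M -> 7]
((7-7-M)-M) => ((7-7-7)-M)   [M -> 7]
((7-7-7)-M) => ((7-7-7)-7)   [M -> 7]

E=>M=>(E)=>(E-M)=>(M-M)=>((E)-M)=>((E-M)-M)=>((E-M-M)-M)=>((M-M-M)-M)=>((7-M-M)-M)=>((7-7-M)-M)=>((7-7-7)-M)=>((7-7-7)-7)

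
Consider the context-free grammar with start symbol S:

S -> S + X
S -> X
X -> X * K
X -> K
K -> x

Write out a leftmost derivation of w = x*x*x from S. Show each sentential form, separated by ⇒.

S ⇒ X ⇒ X*K ⇒ X*K*K ⇒ K*K*K ⇒ x*K*K ⇒ x*x*K ⇒ x*x*x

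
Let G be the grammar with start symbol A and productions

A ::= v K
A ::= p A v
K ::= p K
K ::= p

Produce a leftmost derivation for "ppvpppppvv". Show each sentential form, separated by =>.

A => pAv   [A ::= p A v]
pAv => ppAvv   [A ::= p A v]
ppAvv => ppvKvv   [A ::= v K]
ppvKvv => ppvpKvv   [K ::= p K]
ppvpKvv => ppvppKvv   [K ::= p K]
ppvppKvv => ppvpppKvv   [K ::= p K]
ppvpppKvv => ppvppppKvv   [K ::= p K]
ppvppppKvv => ppvpppppvv   [K ::= p]

A => pAv => ppAvv => ppvKvv => ppvpKvv => ppvppKvv => ppvpppKvv => ppvppppKvv => ppvpppppvv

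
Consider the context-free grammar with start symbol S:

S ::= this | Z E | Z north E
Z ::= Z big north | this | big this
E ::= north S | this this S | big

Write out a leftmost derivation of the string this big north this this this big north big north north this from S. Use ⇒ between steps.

S ⇒ Z E   [S ::= Z E]
Z E ⇒ Z big north E   [Z ::= Z big north]
Z big north E ⇒ this big north E   [Z ::= this]
this big north E ⇒ this big north this this S   [E ::= this this S]
this big north this this S ⇒ this big north this this Z E   [S ::= Z E]
this big north this this Z E ⇒ this big north this this Z big north E   [Z ::= Z big north]
this big north this this Z big north E ⇒ this big north this this Z big north big north E   [Z ::= Z big north]
this big north this this Z big north big north E ⇒ this big north this this this big north big north E   [Z ::= this]
this big north this this this big north big north E ⇒ this big north this this this big north big north north S   [E ::= north S]
this big north this this this big north big north north S ⇒ this big north this this this big north big north north this   [S ::= this]

S ⇒ Z E ⇒ Z big north E ⇒ this big north E ⇒ this big north this this S ⇒ this big north this this Z E ⇒ this big north this this Z big north E ⇒ this big north this this Z big north big north E ⇒ this big north this this this big north big north E ⇒ this big north this this this big north big north north S ⇒ this big north this this this big north big north north this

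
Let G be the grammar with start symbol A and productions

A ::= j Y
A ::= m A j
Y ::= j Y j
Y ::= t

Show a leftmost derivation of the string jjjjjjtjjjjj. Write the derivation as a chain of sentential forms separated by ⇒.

A ⇒ jY ⇒ jjYj ⇒ jjjYjj ⇒ jjjjYjjj ⇒ jjjjjYjjjj ⇒ jjjjjjYjjjjj ⇒ jjjjjjtjjjjj

A ⇒ jY   [A ::= j Y]
jY ⇒ jjYj   [Y ::= j Y j]
jjYj ⇒ jjjYjj   [Y ::= j Y j]
jjjYjj ⇒ jjjjYjjj   [Y ::= j Y j]
jjjjYjjj ⇒ jjjjjYjjjj   [Y ::= j Y j]
jjjjjYjjjj ⇒ jjjjjjYjjjjj   [Y ::= j Y j]
jjjjjjYjjjjj ⇒ jjjjjjtjjjjj   [Y ::= t]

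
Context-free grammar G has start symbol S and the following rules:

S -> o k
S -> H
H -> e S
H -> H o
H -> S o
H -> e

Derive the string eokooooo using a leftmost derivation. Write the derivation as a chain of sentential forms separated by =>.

S => H => So => Ho => eSo => eHo => eHoo => eSooo => eHooo => eHoooo => eSooooo => eokooooo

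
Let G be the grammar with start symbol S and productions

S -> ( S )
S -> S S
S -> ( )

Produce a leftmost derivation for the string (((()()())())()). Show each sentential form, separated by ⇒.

S ⇒ (S)   [S -> ( S )]
(S) ⇒ (SS)   [S -> S S]
(SS) ⇒ ((S)S)   [S -> ( S )]
((S)S) ⇒ ((SS)S)   [S -> S S]
((SS)S) ⇒ (((S)S)S)   [S -> ( S )]
(((S)S)S) ⇒ (((SS)S)S)   [S -> S S]
(((SS)S)S) ⇒ (((SSS)S)S)   [S -> S S]
(((SSS)S)S) ⇒ (((()SS)S)S)   [S -> ( )]
(((()SS)S)S) ⇒ (((()()S)S)S)   [S -> ( )]
(((()()S)S)S) ⇒ (((()()())S)S)   [S -> ( )]
(((()()())S)S) ⇒ (((()()())())S)   [S -> ( )]
(((()()())())S) ⇒ (((()()())())())   [S -> ( )]

S ⇒ (S) ⇒ (SS) ⇒ ((S)S) ⇒ ((SS)S) ⇒ (((S)S)S) ⇒ (((SS)S)S) ⇒ (((SSS)S)S) ⇒ (((()SS)S)S) ⇒ (((()()S)S)S) ⇒ (((()()())S)S) ⇒ (((()()())())S) ⇒ (((()()())())())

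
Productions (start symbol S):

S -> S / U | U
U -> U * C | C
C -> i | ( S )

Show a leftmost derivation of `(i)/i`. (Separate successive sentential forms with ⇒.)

S ⇒ S/U ⇒ U/U ⇒ C/U ⇒ (S)/U ⇒ (U)/U ⇒ (C)/U ⇒ (i)/U ⇒ (i)/C ⇒ (i)/i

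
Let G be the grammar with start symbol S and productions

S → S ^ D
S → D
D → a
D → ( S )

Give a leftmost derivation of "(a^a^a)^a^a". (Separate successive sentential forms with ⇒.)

S ⇒ S^D ⇒ S^D^D ⇒ D^D^D ⇒ (S)^D^D ⇒ (S^D)^D^D ⇒ (S^D^D)^D^D ⇒ (D^D^D)^D^D ⇒ (a^D^D)^D^D ⇒ (a^a^D)^D^D ⇒ (a^a^a)^D^D ⇒ (a^a^a)^a^D ⇒ (a^a^a)^a^a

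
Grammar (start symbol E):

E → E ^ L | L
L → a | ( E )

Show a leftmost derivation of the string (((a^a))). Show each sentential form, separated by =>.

E => L   [E → L]
L => (E)   [L → ( E )]
(E) => (L)   [E → L]
(L) => ((E))   [L → ( E )]
((E)) => ((L))   [E → L]
((L)) => (((E)))   [L → ( E )]
(((E))) => (((E^L)))   [E → E ^ L]
(((E^L))) => (((L^L)))   [E → L]
(((L^L))) => (((a^L)))   [L → a]
(((a^L))) => (((a^a)))   [L → a]

E => L => (E) => (L) => ((E)) => ((L)) => (((E))) => (((E^L))) => (((L^L))) => (((a^L))) => (((a^a)))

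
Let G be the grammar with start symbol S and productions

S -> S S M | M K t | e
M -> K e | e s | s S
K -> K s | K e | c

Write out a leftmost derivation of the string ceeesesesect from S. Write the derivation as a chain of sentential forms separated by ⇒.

S⇒MKt⇒KeKt⇒KseKt⇒KeseKt⇒KseseKt⇒KeseseKt⇒KseseseKt⇒KeseseseKt⇒KeeseseseKt⇒KeeeseseseKt⇒ceeeseseseKt⇒ceeesesesect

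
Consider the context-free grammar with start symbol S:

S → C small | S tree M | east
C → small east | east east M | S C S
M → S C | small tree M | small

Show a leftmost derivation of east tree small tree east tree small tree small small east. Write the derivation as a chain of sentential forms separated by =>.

S => S tree M   [S → S tree M]
S tree M => east tree M   [S → east]
east tree M => east tree small tree M   [M → small tree M]
east tree small tree M => east tree small tree S C   [M → S C]
east tree small tree S C => east tree small tree S tree M C   [S → S tree M]
east tree small tree S tree M C => east tree small tree S tree M tree M C   [S → S tree M]
east tree small tree S tree M tree M C => east tree small tree east tree M tree M C   [S → east]
east tree small tree east tree M tree M C => east tree small tree east tree small tree M C   [M → small]
east tree small tree east tree small tree M C => east tree small tree east tree small tree small C   [M → small]
east tree small tree east tree small tree small C => east tree small tree east tree small tree small small east   [C → small east]

S => S tree M => east tree M => east tree small tree M => east tree small tree S C => east tree small tree S tree M C => east tree small tree S tree M tree M C => east tree small tree east tree M tree M C => east tree small tree east tree small tree M C => east tree small tree east tree small tree small C => east tree small tree east tree small tree small small east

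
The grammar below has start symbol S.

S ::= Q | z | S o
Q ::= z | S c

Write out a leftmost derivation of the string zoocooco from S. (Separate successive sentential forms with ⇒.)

S ⇒ So ⇒ Qo ⇒ Sco ⇒ Soco ⇒ Sooco ⇒ Qooco ⇒ Scooco ⇒ Socooco ⇒ Soocooco ⇒ zoocooco

S ⇒ So   [S ::= S o]
So ⇒ Qo   [S ::= Q]
Qo ⇒ Sco   [Q ::= S c]
Sco ⇒ Soco   [S ::= S o]
Soco ⇒ Sooco   [S ::= S o]
Sooco ⇒ Qooco   [S ::= Q]
Qooco ⇒ Scooco   [Q ::= S c]
Scooco ⇒ Socooco   [S ::= S o]
Socooco ⇒ Soocooco   [S ::= S o]
Soocooco ⇒ zoocooco   [S ::= z]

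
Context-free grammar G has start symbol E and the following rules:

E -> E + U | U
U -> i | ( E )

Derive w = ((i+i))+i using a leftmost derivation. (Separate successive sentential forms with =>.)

E => E+U   [E -> E + U]
E+U => U+U   [E -> U]
U+U => (E)+U   [U -> ( E )]
(E)+U => (U)+U   [E -> U]
(U)+U => ((E))+U   [U -> ( E )]
((E))+U => ((E+U))+U   [E -> E + U]
((E+U))+U => ((U+U))+U   [E -> U]
((U+U))+U => ((i+U))+U   [U -> i]
((i+U))+U => ((i+i))+U   [U -> i]
((i+i))+U => ((i+i))+i   [U -> i]

E => E+U => U+U => (E)+U => (U)+U => ((E))+U => ((E+U))+U => ((U+U))+U => ((i+U))+U => ((i+i))+U => ((i+i))+i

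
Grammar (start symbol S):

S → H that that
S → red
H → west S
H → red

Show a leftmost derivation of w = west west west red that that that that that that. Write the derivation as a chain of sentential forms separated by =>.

S => H that that   [S → H that that]
H that that => west S that that   [H → west S]
west S that that => west H that that that that   [S → H that that]
west H that that that that => west west S that that that that   [H → west S]
west west S that that that that => west west H that that that that that that   [S → H that that]
west west H that that that that that that => west west west S that that that that that that   [H → west S]
west west west S that that that that that that => west west west red that that that that that that   [S → red]

S => H that that => west S that that => west H that that that that => west west S that that that that => west west H that that that that that that => west west west S that that that that that that => west west west red that that that that that that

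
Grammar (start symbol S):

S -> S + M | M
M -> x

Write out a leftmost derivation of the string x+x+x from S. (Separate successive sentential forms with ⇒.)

S ⇒ S+M   [S -> S + M]
S+M ⇒ S+M+M   [S -> S + M]
S+M+M ⇒ M+M+M   [S -> M]
M+M+M ⇒ x+M+M   [M -> x]
x+M+M ⇒ x+x+M   [M -> x]
x+x+M ⇒ x+x+x   [M -> x]

S ⇒ S+M ⇒ S+M+M ⇒ M+M+M ⇒ x+M+M ⇒ x+x+M ⇒ x+x+x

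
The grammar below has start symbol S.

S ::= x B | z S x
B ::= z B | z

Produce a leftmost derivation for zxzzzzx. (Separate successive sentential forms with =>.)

S => zSx => zxBx => zxzBx => zxzzBx => zxzzzBx => zxzzzzx

S => zSx   [S ::= z S x]
zSx => zxBx   [S ::= x B]
zxBx => zxzBx   [B ::= z B]
zxzBx => zxzzBx   [B ::= z B]
zxzzBx => zxzzzBx   [B ::= z B]
zxzzzBx => zxzzzzx   [B ::= z]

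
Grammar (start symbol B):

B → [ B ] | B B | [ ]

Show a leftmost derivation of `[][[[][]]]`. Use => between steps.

B => BB   [B → B B]
BB => []B   [B → [ ]]
[]B => [][B]   [B → [ B ]]
[][B] => [][[B]]   [B → [ B ]]
[][[B]] => [][[BB]]   [B → B B]
[][[BB]] => [][[[]B]]   [B → [ ]]
[][[[]B]] => [][[[][]]]   [B → [ ]]

B => BB => []B => [][B] => [][[B]] => [][[BB]] => [][[[]B]] => [][[[][]]]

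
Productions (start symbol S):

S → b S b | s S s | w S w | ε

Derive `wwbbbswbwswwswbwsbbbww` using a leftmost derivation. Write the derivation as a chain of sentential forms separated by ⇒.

S ⇒ wSw ⇒ wwSww ⇒ wwbSbww ⇒ wwbbSbbww ⇒ wwbbbSbbbww ⇒ wwbbbsSsbbbww ⇒ wwbbbswSwsbbbww ⇒ wwbbbswbSbwsbbbww ⇒ wwbbbswbwSwbwsbbbww ⇒ wwbbbswbwsSswbwsbbbww ⇒ wwbbbswbwswSwswbwsbbbww ⇒ wwbbbswbwswwswbwsbbbww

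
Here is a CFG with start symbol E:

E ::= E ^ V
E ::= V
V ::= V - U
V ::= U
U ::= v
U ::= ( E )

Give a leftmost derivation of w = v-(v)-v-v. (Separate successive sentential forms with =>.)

E=>V=>V-U=>V-U-U=>V-U-U-U=>U-U-U-U=>v-U-U-U=>v-(E)-U-U=>v-(V)-U-U=>v-(U)-U-U=>v-(v)-U-U=>v-(v)-v-U=>v-(v)-v-v

E => V   [E ::= V]
V => V-U   [V ::= V - U]
V-U => V-U-U   [V ::= V - U]
V-U-U => V-U-U-U   [V ::= V - U]
V-U-U-U => U-U-U-U   [V ::= U]
U-U-U-U => v-U-U-U   [U ::= v]
v-U-U-U => v-(E)-U-U   [U ::= ( E )]
v-(E)-U-U => v-(V)-U-U   [E ::= V]
v-(V)-U-U => v-(U)-U-U   [V ::= U]
v-(U)-U-U => v-(v)-U-U   [U ::= v]
v-(v)-U-U => v-(v)-v-U   [U ::= v]
v-(v)-v-U => v-(v)-v-v   [U ::= v]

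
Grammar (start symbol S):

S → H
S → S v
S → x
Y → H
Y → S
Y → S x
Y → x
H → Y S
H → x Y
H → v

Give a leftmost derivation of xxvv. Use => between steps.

S => Sv => Hv => YSv => HSv => xYSv => xxSv => xxHv => xxvv

S => Sv   [S → S v]
Sv => Hv   [S → H]
Hv => YSv   [H → Y S]
YSv => HSv   [Y → H]
HSv => xYSv   [H → x Y]
xYSv => xxSv   [Y → x]
xxSv => xxHv   [S → H]
xxHv => xxvv   [H → v]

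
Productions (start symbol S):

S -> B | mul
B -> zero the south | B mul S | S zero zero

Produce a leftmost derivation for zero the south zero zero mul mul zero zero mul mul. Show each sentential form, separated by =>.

S => B => B mul S => S zero zero mul S => B zero zero mul S => B mul S zero zero mul S => S zero zero mul S zero zero mul S => B zero zero mul S zero zero mul S => zero the south zero zero mul S zero zero mul S => zero the south zero zero mul mul zero zero mul S => zero the south zero zero mul mul zero zero mul mul

S => B   [S -> B]
B => B mul S   [B -> B mul S]
B mul S => S zero zero mul S   [B -> S zero zero]
S zero zero mul S => B zero zero mul S   [S -> B]
B zero zero mul S => B mul S zero zero mul S   [B -> B mul S]
B mul S zero zero mul S => S zero zero mul S zero zero mul S   [B -> S zero zero]
S zero zero mul S zero zero mul S => B zero zero mul S zero zero mul S   [S -> B]
B zero zero mul S zero zero mul S => zero the south zero zero mul S zero zero mul S   [B -> zero the south]
zero the south zero zero mul S zero zero mul S => zero the south zero zero mul mul zero zero mul S   [S -> mul]
zero the south zero zero mul mul zero zero mul S => zero the south zero zero mul mul zero zero mul mul   [S -> mul]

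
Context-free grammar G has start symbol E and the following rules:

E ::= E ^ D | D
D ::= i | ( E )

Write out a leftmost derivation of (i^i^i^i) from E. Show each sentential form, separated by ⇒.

E ⇒ D ⇒ (E) ⇒ (E^D) ⇒ (E^D^D) ⇒ (E^D^D^D) ⇒ (D^D^D^D) ⇒ (i^D^D^D) ⇒ (i^i^D^D) ⇒ (i^i^i^D) ⇒ (i^i^i^i)

E ⇒ D   [E ::= D]
D ⇒ (E)   [D ::= ( E )]
(E) ⇒ (E^D)   [E ::= E ^ D]
(E^D) ⇒ (E^D^D)   [E ::= E ^ D]
(E^D^D) ⇒ (E^D^D^D)   [E ::= E ^ D]
(E^D^D^D) ⇒ (D^D^D^D)   [E ::= D]
(D^D^D^D) ⇒ (i^D^D^D)   [D ::= i]
(i^D^D^D) ⇒ (i^i^D^D)   [D ::= i]
(i^i^D^D) ⇒ (i^i^i^D)   [D ::= i]
(i^i^i^D) ⇒ (i^i^i^i)   [D ::= i]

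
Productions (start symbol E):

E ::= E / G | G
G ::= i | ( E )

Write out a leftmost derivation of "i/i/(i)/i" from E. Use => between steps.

E=>E/G=>E/G/G=>E/G/G/G=>G/G/G/G=>i/G/G/G=>i/i/G/G=>i/i/(E)/G=>i/i/(G)/G=>i/i/(i)/G=>i/i/(i)/i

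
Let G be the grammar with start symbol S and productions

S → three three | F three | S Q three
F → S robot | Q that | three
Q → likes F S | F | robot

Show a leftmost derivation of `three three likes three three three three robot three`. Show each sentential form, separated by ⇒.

S ⇒ F three ⇒ S robot three ⇒ S Q three robot three ⇒ three three Q three robot three ⇒ three three likes F S three robot three ⇒ three three likes three S three robot three ⇒ three three likes three three three three robot three

S ⇒ F three   [S → F three]
F three ⇒ S robot three   [F → S robot]
S robot three ⇒ S Q three robot three   [S → S Q three]
S Q three robot three ⇒ three three Q three robot three   [S → three three]
three three Q three robot three ⇒ three three likes F S three robot three   [Q → likes F S]
three three likes F S three robot three ⇒ three three likes three S three robot three   [F → three]
three three likes three S three robot three ⇒ three three likes three three three three robot three   [S → three three]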